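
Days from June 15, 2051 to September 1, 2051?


78 days

From June 15, 2051 to September 1, 2051
Rest of June 2051: 30 - 15 = 15
Full months: July 31, August 31
Days into September 2051: 1
Total = 15 + 31 + 31 + 1 = 78 days


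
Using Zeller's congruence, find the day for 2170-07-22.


Sunday

Zeller's congruence:
q=22, m=7, k=70, j=21
h = (22 + ⌊13×8/5⌋ + 70 + ⌊70/4⌋ + ⌊21/4⌋ - 2×21) mod 7
= (22 + 20 + 70 + 17 + 5 - 42) mod 7
= 92 mod 7 = 1
h=1 → Sunday


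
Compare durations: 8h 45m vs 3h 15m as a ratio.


Duration 1: 525 minutes
Duration 2: 195 minutes
Ratio = 525:195
GCD = 15
Simplified = 35:13
As a decimal: 35/13 ≈ 2.69

35:13 (2.69)


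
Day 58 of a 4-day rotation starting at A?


Shift B

Shifts: A, B, C, D
Start: A (index 0)
Day 58: (0 + 58 - 1) mod 4
= 57 mod 4
= 1
Index 1 → shift B


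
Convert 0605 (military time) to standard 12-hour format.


Hour: 6
6 < 12 → AM

6:05 AM


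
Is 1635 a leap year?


No

Rules: divisible by 4 AND (not by 100 OR by 400)
1635 ÷ 4 = 408 remainder 3 → not divisible by 4
Not divisible by 4 → not a leap year


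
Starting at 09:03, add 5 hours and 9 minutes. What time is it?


Start: 543 minutes from midnight
Add: 309 minutes
Total: 852 minutes
Hours: 852 ÷ 60 = 14 remainder 12

14:12


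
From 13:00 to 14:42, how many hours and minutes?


1h 42m

End time in minutes: 14×60 + 42 = 882
Start time in minutes: 13×60 + 0 = 780
Difference = 882 - 780 = 102 minutes
= 1 hours 42 minutes


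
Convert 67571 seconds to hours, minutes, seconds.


18h 46m 11s

Hours: 67571 ÷ 3600 = 18 remainder 2771
Minutes: 2771 ÷ 60 = 46 remainder 11
Seconds: 11


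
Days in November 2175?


Month: November (month 11)
November has 30 days

30 days


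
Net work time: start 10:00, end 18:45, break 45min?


Total time = (18×60+45) - (10×60+0)
= 1125 - 600 = 525 min
Minus break: 525 - 45 = 480 min
= 8h 0m

8h 0m (480 minutes)


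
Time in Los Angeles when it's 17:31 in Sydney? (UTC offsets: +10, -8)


23:31 (previous day)

Time difference = UTC-8 - UTC+10 = -18 hours
New hour = (17 -18) mod 24
= -1 mod 24 = 23
Minutes unchanged → 23:31; -1 < 0 → previous day


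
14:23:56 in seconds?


51836 seconds

Hours: 14 × 3600 = 50400
Minutes: 23 × 60 = 1380
Seconds: 56
Total = 50400 + 1380 + 56 = 51836


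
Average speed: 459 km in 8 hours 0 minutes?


Distance: 459 km
Time: 8 hours
Speed = 459 / 8 ≈ 57.4 km/h

57.4 km/h


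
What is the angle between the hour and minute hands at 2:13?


Hour hand = 2×30 + 13×0.5 = 66.5°
Minute hand = 13×6 = 78°
Difference = |66.5 - 78| = 11.5°

11.5°


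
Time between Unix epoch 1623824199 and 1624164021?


Difference = 1624164021 - 1623824199 = 339822 seconds
In hours: 339822 / 3600 ≈ 94.4
In days: 339822 / 86400 ≈ 3.93

339822 seconds (94.4 hours / 3.93 days)


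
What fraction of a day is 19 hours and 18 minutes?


0.8042 (80.42%)

Total minutes: 19×60 + 18 = 1158
Day = 24×60 = 1440 minutes
Fraction = 1158/1440 ≈ 0.8042
As a percentage: 1158/1440 × 100 ≈ 80.42%


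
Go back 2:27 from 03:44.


01:17

Start: 224 minutes from midnight
Subtract: 147 minutes
Remaining: 224 - 147 = 77
Hours: 1, Minutes: 17


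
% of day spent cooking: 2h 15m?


9.4%

Time: 135 minutes
Day: 1440 minutes
Percentage = (135/1440) × 100 ≈ 9.4%


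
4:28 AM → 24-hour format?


04:28

Input: 4:28 AM
AM hour stays: 4


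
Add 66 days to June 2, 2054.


August 7, 2054

Start: June 2, 2054
Add 66 days
June 2 → July 1: 30 - 2 + 1 = 29 days (66 - 29 = 37 left)
July 1 → August 1: 31 - 1 + 1 = 31 days (37 - 31 = 6 left)
August 1 + 6 = August 7, 2054


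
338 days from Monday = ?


Wednesday

Start: Monday (index 0)
(0 + 338) mod 7
= 338 mod 7
= 2
Index 2 → Wednesday


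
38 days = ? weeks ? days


5 weeks 3 days

Weeks: 38 ÷ 7 = 5 remainder 3


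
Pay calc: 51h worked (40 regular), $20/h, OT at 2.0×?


$1240.00

Regular: 40h × $20 = $800.00
Overtime: 51 - 40 = 11h
OT pay: 11h × $20 × 2.0 = $440.00
Total = $800.00 + $440.00 = $1240.00


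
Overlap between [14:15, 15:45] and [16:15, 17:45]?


Meeting A: 855-945 (in minutes from midnight)
Meeting B: 975-1065
Overlap start = max(855, 975) = 975
Overlap end = min(945, 1065) = 945
Overlap = max(0, 945 - 975) = 0 min

0 minutes


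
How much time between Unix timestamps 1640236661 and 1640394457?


Difference = 1640394457 - 1640236661 = 157796 seconds
In hours: 157796 / 3600 ≈ 43.8
In days: 157796 / 86400 ≈ 1.83

157796 seconds (43.8 hours / 1.83 days)


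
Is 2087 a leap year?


No

Rules: divisible by 4 AND (not by 100 OR by 400)
2087 ÷ 4 = 521 remainder 3 → not divisible by 4
Not divisible by 4 → not a leap year


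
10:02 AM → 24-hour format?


Input: 10:02 AM
AM hour stays: 10

10:02


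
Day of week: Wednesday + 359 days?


Friday

Start: Wednesday (index 2)
(2 + 359) mod 7
= 361 mod 7
= 4
Index 4 → Friday


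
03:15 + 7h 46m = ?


11:01

Start: 195 minutes from midnight
Add: 466 minutes
Total: 661 minutes
Hours: 661 ÷ 60 = 11 remainder 1


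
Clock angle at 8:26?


97.0°

Hour hand = 8×30 + 26×0.5 = 253.0°
Minute hand = 26×6 = 156°
Difference = |253.0 - 156| = 97.0°


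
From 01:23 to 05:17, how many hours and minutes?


End time in minutes: 5×60 + 17 = 317
Start time in minutes: 1×60 + 23 = 83
Difference = 317 - 83 = 234 minutes
= 3 hours 54 minutes

3h 54m


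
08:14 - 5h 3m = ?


Start: 494 minutes from midnight
Subtract: 303 minutes
Remaining: 494 - 303 = 191
Hours: 3, Minutes: 11

03:11


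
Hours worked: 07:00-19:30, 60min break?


11h 30m (690 minutes)

Total time = (19×60+30) - (7×60+0)
= 1170 - 420 = 750 min
Minus break: 750 - 60 = 690 min
= 11h 30m


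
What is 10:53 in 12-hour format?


Hour: 10
10 < 12 → AM

10:53 AM


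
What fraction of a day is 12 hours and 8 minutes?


0.5056 (50.56%)

Total minutes: 12×60 + 8 = 728
Day = 24×60 = 1440 minutes
Fraction = 728/1440 ≈ 0.5056
As a percentage: 728/1440 × 100 ≈ 50.56%


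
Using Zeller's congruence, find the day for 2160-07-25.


Friday

Zeller's congruence:
q=25, m=7, k=60, j=21
h = (25 + ⌊13×8/5⌋ + 60 + ⌊60/4⌋ + ⌊21/4⌋ - 2×21) mod 7
= (25 + 20 + 60 + 15 + 5 - 42) mod 7
= 83 mod 7 = 6
h=6 → Friday


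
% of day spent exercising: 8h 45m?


Time: 525 minutes
Day: 1440 minutes
Percentage = (525/1440) × 100 ≈ 36.5%

36.5%


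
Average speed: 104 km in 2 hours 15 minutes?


Distance: 104 km
Time: 2h 15m = 135 min = 135/60 = 9/4 hours
Speed = 104 ÷ (9/4) = 104 × 4 / 9 = 416/9 ≈ 46.2 km/h

46.2 km/h


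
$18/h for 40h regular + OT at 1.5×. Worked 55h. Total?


$1125.00

Regular: 40h × $18 = $720.00
Overtime: 55 - 40 = 15h
OT pay: 15h × $18 × 1.5 = $405.00
Total = $720.00 + $405.00 = $1125.00


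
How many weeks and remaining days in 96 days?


13 weeks 5 days

Weeks: 96 ÷ 7 = 13 remainder 5


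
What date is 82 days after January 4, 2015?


Start: January 4, 2015
Add 82 days
January 4 → February 1: 31 - 4 + 1 = 28 days (82 - 28 = 54 left)
February 1 → March 1: 28 - 1 + 1 = 28 days (54 - 28 = 26 left)
March 1 + 26 = March 27, 2015

March 27, 2015


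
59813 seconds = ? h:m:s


Hours: 59813 ÷ 3600 = 16 remainder 2213
Minutes: 2213 ÷ 60 = 36 remainder 53
Seconds: 53

16h 36m 53s


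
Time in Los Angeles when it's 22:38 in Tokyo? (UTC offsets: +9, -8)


05:38

Time difference = UTC-8 - UTC+9 = -17 hours
New hour = (22 -17) mod 24
= 5 mod 24 = 5
Minutes unchanged → 05:38


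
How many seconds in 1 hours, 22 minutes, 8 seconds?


4928 seconds

Hours: 1 × 3600 = 3600
Minutes: 22 × 60 = 1320
Seconds: 8
Total = 3600 + 1320 + 8 = 4928


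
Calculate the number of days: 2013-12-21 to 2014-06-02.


163 days

From December 21, 2013 to June 2, 2014
Rest of December 2013: 31 - 21 = 10
Full months: January 31, February 2014 28, March 31, April 30, May 31
Days into June 2014: 2
Total = 10 + 31 + 28 + 31 + 30 + 31 + 2 = 163 days


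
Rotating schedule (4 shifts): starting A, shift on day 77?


Shift A

Shifts: A, B, C, D
Start: A (index 0)
Day 77: (0 + 77 - 1) mod 4
= 76 mod 4
= 0
Index 0 → shift A


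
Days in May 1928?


31 days

Month: May (month 5)
May has 31 days


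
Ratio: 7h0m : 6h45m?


28:27 (1.04)

Duration 1: 420 minutes
Duration 2: 405 minutes
Ratio = 420:405
GCD = 15
Simplified = 28:27
As a decimal: 28/27 ≈ 1.04


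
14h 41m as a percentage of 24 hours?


Total minutes: 14×60 + 41 = 881
Day = 24×60 = 1440 minutes
Fraction = 881/1440 ≈ 0.6118
As a percentage: 881/1440 × 100 ≈ 61.18%

0.6118 (61.18%)


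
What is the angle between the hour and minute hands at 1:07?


Hour hand = 1×30 + 7×0.5 = 33.5°
Minute hand = 7×6 = 42°
Difference = |33.5 - 42| = 8.5°

8.5°


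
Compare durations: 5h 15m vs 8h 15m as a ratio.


Duration 1: 315 minutes
Duration 2: 495 minutes
Ratio = 315:495
GCD = 45
Simplified = 7:11
As a decimal: 7/11 ≈ 0.64

7:11 (0.64)


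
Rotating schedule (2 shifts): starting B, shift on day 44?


Shifts: A, B
Start: B (index 1)
Day 44: (1 + 44 - 1) mod 2
= 44 mod 2
= 0
Index 0 → shift A

Shift A


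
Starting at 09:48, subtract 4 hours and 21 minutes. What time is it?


05:27

Start: 588 minutes from midnight
Subtract: 261 minutes
Remaining: 588 - 261 = 327
Hours: 5, Minutes: 27


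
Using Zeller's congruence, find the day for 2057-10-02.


Tuesday

Zeller's congruence:
q=2, m=10, k=57, j=20
h = (2 + ⌊13×11/5⌋ + 57 + ⌊57/4⌋ + ⌊20/4⌋ - 2×20) mod 7
= (2 + 28 + 57 + 14 + 5 - 40) mod 7
= 66 mod 7 = 3
h=3 → Tuesday


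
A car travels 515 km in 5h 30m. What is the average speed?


93.6 km/h

Distance: 515 km
Time: 5h 30m = 330 min = 330/60 = 11/2 hours
Speed = 515 ÷ (11/2) = 515 × 2 / 11 = 1030/11 ≈ 93.6 km/h


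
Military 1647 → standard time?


4:47 PM

Hour: 16
16 - 12 = 4 → PM


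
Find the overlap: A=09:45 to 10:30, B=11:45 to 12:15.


Meeting A: 585-630 (in minutes from midnight)
Meeting B: 705-735
Overlap start = max(585, 705) = 705
Overlap end = min(630, 735) = 630
Overlap = max(0, 630 - 705) = 0 min

0 minutes


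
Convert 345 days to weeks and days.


Weeks: 345 ÷ 7 = 49 remainder 2

49 weeks 2 days


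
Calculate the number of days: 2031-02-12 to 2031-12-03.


From February 12, 2031 to December 3, 2031
Rest of February 2031: 28 - 12 = 16
Full months: March 31, April 30, May 31, June 30, July 31, August 31, September 30, October 31, November 30
Days into December 2031: 3
Total = 16 + 31 + 30 + 31 + 30 + 31 + 31 + 30 + 31 + 30 + 3 = 294 days

294 days


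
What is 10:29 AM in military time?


Input: 10:29 AM
AM hour stays: 10

10:29


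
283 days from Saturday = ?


Start: Saturday (index 5)
(5 + 283) mod 7
= 288 mod 7
= 1
Index 1 → Tuesday

Tuesday


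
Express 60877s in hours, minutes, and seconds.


Hours: 60877 ÷ 3600 = 16 remainder 3277
Minutes: 3277 ÷ 60 = 54 remainder 37
Seconds: 37

16h 54m 37s


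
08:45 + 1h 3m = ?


09:48

Start: 525 minutes from midnight
Add: 63 minutes
Total: 588 minutes
Hours: 588 ÷ 60 = 9 remainder 48


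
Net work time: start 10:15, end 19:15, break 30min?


Total time = (19×60+15) - (10×60+15)
= 1155 - 615 = 540 min
Minus break: 540 - 30 = 510 min
= 8h 30m

8h 30m (510 minutes)


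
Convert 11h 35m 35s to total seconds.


Hours: 11 × 3600 = 39600
Minutes: 35 × 60 = 2100
Seconds: 35
Total = 39600 + 2100 + 35 = 41735

41735 seconds


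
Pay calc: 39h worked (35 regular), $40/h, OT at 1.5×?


Regular: 35h × $40 = $1400.00
Overtime: 39 - 35 = 4h
OT pay: 4h × $40 × 1.5 = $240.00
Total = $1400.00 + $240.00 = $1640.00

$1640.00


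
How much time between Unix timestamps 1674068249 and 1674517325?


Difference = 1674517325 - 1674068249 = 449076 seconds
In hours: 449076 / 3600 ≈ 124.7
In days: 449076 / 86400 ≈ 5.20

449076 seconds (124.7 hours / 5.20 days)


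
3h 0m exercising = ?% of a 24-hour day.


12.5%

Time: 180 minutes
Day: 1440 minutes
Percentage = (180/1440) × 100 = 12.5%


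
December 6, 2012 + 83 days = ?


February 27, 2013

Start: December 6, 2012
Add 83 days
December 6 → January 1: 31 - 6 + 1 = 26 days (83 - 26 = 57 left)
January 1 → February 1: 31 - 1 + 1 = 31 days (57 - 31 = 26 left)
February 1 + 26 = February 27, 2013


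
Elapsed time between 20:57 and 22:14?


1h 17m

End time in minutes: 22×60 + 14 = 1334
Start time in minutes: 20×60 + 57 = 1257
Difference = 1334 - 1257 = 77 minutes
= 1 hours 17 minutes


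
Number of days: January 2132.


31 days

Month: January (month 1)
January has 31 days


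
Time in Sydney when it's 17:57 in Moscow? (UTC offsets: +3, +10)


00:57 (next day)

Time difference = UTC+10 - UTC+3 = +7 hours
New hour = (17 + 7) mod 24
= 24 mod 24 = 0
Minutes unchanged → 00:57; 24 ≥ 24 → next day


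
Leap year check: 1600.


Rules: divisible by 4 AND (not by 100 OR by 400)
1600 ÷ 4 = 400 exactly → divisible by 4
1600 ÷ 100 = 16 exactly → divisible by 100
1600 ÷ 400 = 4 exactly → divisible by 400
Divisible by 400 → leap year

Yes


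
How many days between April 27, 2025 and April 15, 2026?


353 days

From April 27, 2025 to April 15, 2026
Rest of April 2025: 30 - 27 = 3
Full months: May 31, June 30, July 31, August 31, September 30, October 31, November 30, December 31, January 31, February 2026 28, March 31
Days into April 2026: 15
Total = 3 + 31 + 30 + 31 + 31 + 30 + 31 + 30 + 31 + 31 + 28 + 31 + 15 = 353 days


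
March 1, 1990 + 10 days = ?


Start: March 1, 1990
Add 10 days
March 1 + 10 = March 11, 1990

March 11, 1990


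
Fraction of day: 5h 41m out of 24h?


0.2368 (23.68%)

Total minutes: 5×60 + 41 = 341
Day = 24×60 = 1440 minutes
Fraction = 341/1440 ≈ 0.2368
As a percentage: 341/1440 × 100 ≈ 23.68%


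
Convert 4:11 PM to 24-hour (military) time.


Input: 4:11 PM
PM: 4 + 12 = 16

16:11


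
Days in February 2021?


Month: February (month 2)
February: 28 or 29 (leap year)
2021 leap year? No

28 days


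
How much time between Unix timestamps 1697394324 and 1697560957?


Difference = 1697560957 - 1697394324 = 166633 seconds
In hours: 166633 / 3600 ≈ 46.3
In days: 166633 / 86400 ≈ 1.93

166633 seconds (46.3 hours / 1.93 days)


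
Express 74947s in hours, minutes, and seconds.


20h 49m 7s

Hours: 74947 ÷ 3600 = 20 remainder 2947
Minutes: 2947 ÷ 60 = 49 remainder 7
Seconds: 7


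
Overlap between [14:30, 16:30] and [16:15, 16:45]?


Meeting A: 870-990 (in minutes from midnight)
Meeting B: 975-1005
Overlap start = max(870, 975) = 975
Overlap end = min(990, 1005) = 990
Overlap = max(0, 990 - 975) = 15 min

15 minutes


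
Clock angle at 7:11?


Hour hand = 7×30 + 11×0.5 = 215.5°
Minute hand = 11×6 = 66°
Difference = |215.5 - 66| = 149.5°

149.5°


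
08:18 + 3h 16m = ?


11:34

Start: 498 minutes from midnight
Add: 196 minutes
Total: 694 minutes
Hours: 694 ÷ 60 = 11 remainder 34


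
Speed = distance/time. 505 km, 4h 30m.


Distance: 505 km
Time: 4h 30m = 270 min = 270/60 = 9/2 hours
Speed = 505 ÷ (9/2) = 505 × 2 / 9 = 1010/9 ≈ 112.2 km/h

112.2 km/h


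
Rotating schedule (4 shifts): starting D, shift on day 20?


Shifts: A, B, C, D
Start: D (index 3)
Day 20: (3 + 20 - 1) mod 4
= 22 mod 4
= 2
Index 2 → shift C

Shift C


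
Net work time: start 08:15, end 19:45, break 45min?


10h 45m (645 minutes)

Total time = (19×60+45) - (8×60+15)
= 1185 - 495 = 690 min
Minus break: 690 - 45 = 645 min
= 10h 45m


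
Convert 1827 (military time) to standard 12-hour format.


6:27 PM

Hour: 18
18 - 12 = 6 → PM


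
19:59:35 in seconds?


71975 seconds

Hours: 19 × 3600 = 68400
Minutes: 59 × 60 = 3540
Seconds: 35
Total = 68400 + 3540 + 35 = 71975


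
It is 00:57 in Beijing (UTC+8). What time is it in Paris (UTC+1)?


17:57 (previous day)

Time difference = UTC+1 - UTC+8 = -7 hours
New hour = (0 -7) mod 24
= -7 mod 24 = 17
Minutes unchanged → 17:57; -7 < 0 → previous day


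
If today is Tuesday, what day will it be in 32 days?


Saturday

Start: Tuesday (index 1)
(1 + 32) mod 7
= 33 mod 7
= 5
Index 5 → Saturday


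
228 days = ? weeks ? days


Weeks: 228 ÷ 7 = 32 remainder 4

32 weeks 4 days


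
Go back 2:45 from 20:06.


17:21

Start: 1206 minutes from midnight
Subtract: 165 minutes
Remaining: 1206 - 165 = 1041
Hours: 17, Minutes: 21


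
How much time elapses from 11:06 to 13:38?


2h 32m

End time in minutes: 13×60 + 38 = 818
Start time in minutes: 11×60 + 6 = 666
Difference = 818 - 666 = 152 minutes
= 2 hours 32 minutes


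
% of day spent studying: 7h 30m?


31.3%

Time: 450 minutes
Day: 1440 minutes
Percentage = (450/1440) × 100 ≈ 31.3%


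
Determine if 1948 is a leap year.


Yes

Rules: divisible by 4 AND (not by 100 OR by 400)
1948 ÷ 4 = 487 exactly → divisible by 4
1948 ÷ 100 = 19 remainder 48 → not divisible by 100
Divisible by 4 but not by 100 → leap year


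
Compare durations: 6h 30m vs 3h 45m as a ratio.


26:15 (1.73)

Duration 1: 390 minutes
Duration 2: 225 minutes
Ratio = 390:225
GCD = 15
Simplified = 26:15
As a decimal: 26/15 ≈ 1.73


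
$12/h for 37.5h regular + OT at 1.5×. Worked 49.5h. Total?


$666.00

Regular: 37.5h × $12 = $450.00
Overtime: 49.5 - 37.5 = 12.0h
OT pay: 12.0h × $12 × 1.5 = $216.00
Total = $450.00 + $216.00 = $666.00


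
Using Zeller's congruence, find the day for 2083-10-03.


Zeller's congruence:
q=3, m=10, k=83, j=20
h = (3 + ⌊13×11/5⌋ + 83 + ⌊83/4⌋ + ⌊20/4⌋ - 2×20) mod 7
= (3 + 28 + 83 + 20 + 5 - 40) mod 7
= 99 mod 7 = 1
h=1 → Sunday

Sunday


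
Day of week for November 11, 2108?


Zeller's congruence:
q=11, m=11, k=8, j=21
h = (11 + ⌊13×12/5⌋ + 8 + ⌊8/4⌋ + ⌊21/4⌋ - 2×21) mod 7
= (11 + 31 + 8 + 2 + 5 - 42) mod 7
= 15 mod 7 = 1
h=1 → Sunday

Sunday


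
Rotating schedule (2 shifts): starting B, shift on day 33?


Shifts: A, B
Start: B (index 1)
Day 33: (1 + 33 - 1) mod 2
= 33 mod 2
= 1
Index 1 → shift B

Shift B


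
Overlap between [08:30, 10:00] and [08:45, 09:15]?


Meeting A: 510-600 (in minutes from midnight)
Meeting B: 525-555
Overlap start = max(510, 525) = 525
Overlap end = min(600, 555) = 555
Overlap = max(0, 555 - 525) = 30 min

30 minutes


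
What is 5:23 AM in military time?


05:23

Input: 5:23 AM
AM hour stays: 5


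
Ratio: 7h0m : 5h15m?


4:3 (1.33)

Duration 1: 420 minutes
Duration 2: 315 minutes
Ratio = 420:315
GCD = 105
Simplified = 4:3
As a decimal: 4/3 ≈ 1.33


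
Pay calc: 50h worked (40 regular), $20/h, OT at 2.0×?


Regular: 40h × $20 = $800.00
Overtime: 50 - 40 = 10h
OT pay: 10h × $20 × 2.0 = $400.00
Total = $800.00 + $400.00 = $1200.00

$1200.00


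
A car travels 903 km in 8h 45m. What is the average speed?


103.2 km/h

Distance: 903 km
Time: 8h 45m = 525 min = 525/60 = 35/4 hours
Speed = 903 ÷ (35/4) = 903 × 4 / 35 = 3612/35 = 103.2 km/h


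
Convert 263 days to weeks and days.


Weeks: 263 ÷ 7 = 37 remainder 4

37 weeks 4 days


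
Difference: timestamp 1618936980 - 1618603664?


Difference = 1618936980 - 1618603664 = 333316 seconds
In hours: 333316 / 3600 ≈ 92.6
In days: 333316 / 86400 ≈ 3.86

333316 seconds (92.6 hours / 3.86 days)


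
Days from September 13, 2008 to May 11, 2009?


From September 13, 2008 to May 11, 2009
Rest of September 2008: 30 - 13 = 17
Full months: October 31, November 30, December 31, January 31, February 2009 28, March 31, April 30
Days into May 2009: 11
Total = 17 + 31 + 30 + 31 + 31 + 28 + 31 + 30 + 11 = 240 days

240 days


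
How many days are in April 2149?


Month: April (month 4)
April has 30 days

30 days


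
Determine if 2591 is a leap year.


Rules: divisible by 4 AND (not by 100 OR by 400)
2591 ÷ 4 = 647 remainder 3 → not divisible by 4
Not divisible by 4 → not a leap year

No


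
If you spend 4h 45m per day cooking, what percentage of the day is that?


Time: 285 minutes
Day: 1440 minutes
Percentage = (285/1440) × 100 ≈ 19.8%

19.8%


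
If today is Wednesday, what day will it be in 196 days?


Start: Wednesday (index 2)
(2 + 196) mod 7
= 198 mod 7
= 2
Index 2 → Wednesday

Wednesday


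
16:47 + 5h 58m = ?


22:45

Start: 1007 minutes from midnight
Add: 358 minutes
Total: 1365 minutes
Hours: 1365 ÷ 60 = 22 remainder 45


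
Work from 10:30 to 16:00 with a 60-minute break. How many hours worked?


4h 30m (270 minutes)

Total time = (16×60+0) - (10×60+30)
= 960 - 630 = 330 min
Minus break: 330 - 60 = 270 min
= 4h 30m


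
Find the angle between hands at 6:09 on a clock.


130.5°

Hour hand = 6×30 + 9×0.5 = 184.5°
Minute hand = 9×6 = 54°
Difference = |184.5 - 54| = 130.5°


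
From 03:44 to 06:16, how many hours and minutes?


End time in minutes: 6×60 + 16 = 376
Start time in minutes: 3×60 + 44 = 224
Difference = 376 - 224 = 152 minutes
= 2 hours 32 minutes

2h 32m


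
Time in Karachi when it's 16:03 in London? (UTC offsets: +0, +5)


21:03

Time difference = UTC+5 - UTC+0 = +5 hours
New hour = (16 + 5) mod 24
= 21 mod 24 = 21
Minutes unchanged → 21:03


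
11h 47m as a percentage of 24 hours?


0.4910 (49.10%)

Total minutes: 11×60 + 47 = 707
Day = 24×60 = 1440 minutes
Fraction = 707/1440 ≈ 0.4910
As a percentage: 707/1440 × 100 ≈ 49.10%


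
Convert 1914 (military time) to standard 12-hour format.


Hour: 19
19 - 12 = 7 → PM

7:14 PM


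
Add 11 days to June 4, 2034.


Start: June 4, 2034
Add 11 days
June 4 + 11 = June 15, 2034

June 15, 2034


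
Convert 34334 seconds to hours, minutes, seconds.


Hours: 34334 ÷ 3600 = 9 remainder 1934
Minutes: 1934 ÷ 60 = 32 remainder 14
Seconds: 14

9h 32m 14s


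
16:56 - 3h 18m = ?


13:38

Start: 1016 minutes from midnight
Subtract: 198 minutes
Remaining: 1016 - 198 = 818
Hours: 13, Minutes: 38


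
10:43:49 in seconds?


38629 seconds

Hours: 10 × 3600 = 36000
Minutes: 43 × 60 = 2580
Seconds: 49
Total = 36000 + 2580 + 49 = 38629


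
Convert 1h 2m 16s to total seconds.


Hours: 1 × 3600 = 3600
Minutes: 2 × 60 = 120
Seconds: 16
Total = 3600 + 120 + 16 = 3736

3736 seconds


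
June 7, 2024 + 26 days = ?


Start: June 7, 2024
Add 26 days
June 7 → July 1: 30 - 7 + 1 = 24 days (26 - 24 = 2 left)
July 1 + 2 = July 3, 2024

July 3, 2024


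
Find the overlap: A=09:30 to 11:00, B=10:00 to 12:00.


Meeting A: 570-660 (in minutes from midnight)
Meeting B: 600-720
Overlap start = max(570, 600) = 600
Overlap end = min(660, 720) = 660
Overlap = max(0, 660 - 600) = 60 min

60 minutes


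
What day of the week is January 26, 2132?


Saturday

Zeller's congruence:
q=26, m=13, k=31, j=21
h = (26 + ⌊13×14/5⌋ + 31 + ⌊31/4⌋ + ⌊21/4⌋ - 2×21) mod 7
= (26 + 36 + 31 + 7 + 5 - 42) mod 7
= 63 mod 7 = 0
h=0 → Saturday


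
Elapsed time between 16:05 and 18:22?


End time in minutes: 18×60 + 22 = 1102
Start time in minutes: 16×60 + 5 = 965
Difference = 1102 - 965 = 137 minutes
= 2 hours 17 minutes

2h 17m


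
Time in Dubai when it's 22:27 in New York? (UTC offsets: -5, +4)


07:27 (next day)

Time difference = UTC+4 - UTC-5 = +9 hours
New hour = (22 + 9) mod 24
= 31 mod 24 = 7
Minutes unchanged → 07:27; 31 ≥ 24 → next day


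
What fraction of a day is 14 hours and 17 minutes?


Total minutes: 14×60 + 17 = 857
Day = 24×60 = 1440 minutes
Fraction = 857/1440 ≈ 0.5951
As a percentage: 857/1440 × 100 ≈ 59.51%

0.5951 (59.51%)


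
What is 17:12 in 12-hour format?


Hour: 17
17 - 12 = 5 → PM

5:12 PM


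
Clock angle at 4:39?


94.5°

Hour hand = 4×30 + 39×0.5 = 139.5°
Minute hand = 39×6 = 234°
Difference = |139.5 - 234| = 94.5°


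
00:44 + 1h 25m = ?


02:09

Start: 44 minutes from midnight
Add: 85 minutes
Total: 129 minutes
Hours: 129 ÷ 60 = 2 remainder 9


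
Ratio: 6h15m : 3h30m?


Duration 1: 375 minutes
Duration 2: 210 minutes
Ratio = 375:210
GCD = 15
Simplified = 25:14
As a decimal: 25/14 ≈ 1.79

25:14 (1.79)


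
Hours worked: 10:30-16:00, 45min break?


Total time = (16×60+0) - (10×60+30)
= 960 - 630 = 330 min
Minus break: 330 - 45 = 285 min
= 4h 45m

4h 45m (285 minutes)


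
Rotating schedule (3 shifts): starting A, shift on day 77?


Shift B

Shifts: A, B, C
Start: A (index 0)
Day 77: (0 + 77 - 1) mod 3
= 76 mod 3
= 1
Index 1 → shift B


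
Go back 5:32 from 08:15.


02:43

Start: 495 minutes from midnight
Subtract: 332 minutes
Remaining: 495 - 332 = 163
Hours: 2, Minutes: 43


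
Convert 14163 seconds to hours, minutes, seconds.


Hours: 14163 ÷ 3600 = 3 remainder 3363
Minutes: 3363 ÷ 60 = 56 remainder 3
Seconds: 3

3h 56m 3s


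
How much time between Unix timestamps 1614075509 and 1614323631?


248122 seconds (68.9 hours / 2.87 days)

Difference = 1614323631 - 1614075509 = 248122 seconds
In hours: 248122 / 3600 ≈ 68.9
In days: 248122 / 86400 ≈ 2.87


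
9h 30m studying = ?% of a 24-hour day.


39.6%

Time: 570 minutes
Day: 1440 minutes
Percentage = (570/1440) × 100 ≈ 39.6%


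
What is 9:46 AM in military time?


09:46

Input: 9:46 AM
AM hour stays: 9


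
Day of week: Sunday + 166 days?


Friday

Start: Sunday (index 6)
(6 + 166) mod 7
= 172 mod 7
= 4
Index 4 → Friday


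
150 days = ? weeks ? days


Weeks: 150 ÷ 7 = 21 remainder 3

21 weeks 3 days


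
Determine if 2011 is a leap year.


No

Rules: divisible by 4 AND (not by 100 OR by 400)
2011 ÷ 4 = 502 remainder 3 → not divisible by 4
Not divisible by 4 → not a leap year


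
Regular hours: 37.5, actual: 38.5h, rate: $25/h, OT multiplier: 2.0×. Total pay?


Regular: 37.5h × $25 = $937.50
Overtime: 38.5 - 37.5 = 1.0h
OT pay: 1.0h × $25 × 2.0 = $50.00
Total = $937.50 + $50.00 = $987.50

$987.50


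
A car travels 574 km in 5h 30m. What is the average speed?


Distance: 574 km
Time: 5h 30m = 330 min = 330/60 = 11/2 hours
Speed = 574 ÷ (11/2) = 574 × 2 / 11 = 1148/11 ≈ 104.4 km/h

104.4 km/h


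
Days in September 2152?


30 days

Month: September (month 9)
September has 30 days


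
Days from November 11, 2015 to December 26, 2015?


45 days

From November 11, 2015 to December 26, 2015
Rest of November 2015: 30 - 11 = 19
Days into December 2015: 26
Total = 19 + 26 = 45 days


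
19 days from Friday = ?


Wednesday

Start: Friday (index 4)
(4 + 19) mod 7
= 23 mod 7
= 2
Index 2 → Wednesday


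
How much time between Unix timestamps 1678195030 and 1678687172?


492142 seconds (136.7 hours / 5.70 days)

Difference = 1678687172 - 1678195030 = 492142 seconds
In hours: 492142 / 3600 ≈ 136.7
In days: 492142 / 86400 ≈ 5.70


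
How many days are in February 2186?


28 days

Month: February (month 2)
February: 28 or 29 (leap year)
2186 leap year? No


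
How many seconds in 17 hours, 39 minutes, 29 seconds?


Hours: 17 × 3600 = 61200
Minutes: 39 × 60 = 2340
Seconds: 29
Total = 61200 + 2340 + 29 = 63569

63569 seconds


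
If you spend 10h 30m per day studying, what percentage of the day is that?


43.8%

Time: 630 minutes
Day: 1440 minutes
Percentage = (630/1440) × 100 ≈ 43.8%


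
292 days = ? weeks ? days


Weeks: 292 ÷ 7 = 41 remainder 5

41 weeks 5 days


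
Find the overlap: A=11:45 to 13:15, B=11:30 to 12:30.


Meeting A: 705-795 (in minutes from midnight)
Meeting B: 690-750
Overlap start = max(705, 690) = 705
Overlap end = min(795, 750) = 750
Overlap = max(0, 750 - 705) = 45 min

45 minutes


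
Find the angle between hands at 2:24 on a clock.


Hour hand = 2×30 + 24×0.5 = 72.0°
Minute hand = 24×6 = 144°
Difference = |72.0 - 144| = 72.0°

72.0°


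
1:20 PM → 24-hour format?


Input: 1:20 PM
PM: 1 + 12 = 13

13:20


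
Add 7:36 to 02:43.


10:19

Start: 163 minutes from midnight
Add: 456 minutes
Total: 619 minutes
Hours: 619 ÷ 60 = 10 remainder 19


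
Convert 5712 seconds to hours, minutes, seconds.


Hours: 5712 ÷ 3600 = 1 remainder 2112
Minutes: 2112 ÷ 60 = 35 remainder 12
Seconds: 12

1h 35m 12s


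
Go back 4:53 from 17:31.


12:38

Start: 1051 minutes from midnight
Subtract: 293 minutes
Remaining: 1051 - 293 = 758
Hours: 12, Minutes: 38


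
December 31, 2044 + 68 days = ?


Start: December 31, 2044
Add 68 days
December 31 → January 1: 31 - 31 + 1 = 1 days (68 - 1 = 67 left)
January 1 → February 1: 31 - 1 + 1 = 31 days (67 - 31 = 36 left)
February 1 → March 1: 28 - 1 + 1 = 28 days (36 - 28 = 8 left)
March 1 + 8 = March 9, 2045

March 9, 2045


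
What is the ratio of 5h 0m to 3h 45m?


Duration 1: 300 minutes
Duration 2: 225 minutes
Ratio = 300:225
GCD = 75
Simplified = 4:3
As a decimal: 4/3 ≈ 1.33

4:3 (1.33)


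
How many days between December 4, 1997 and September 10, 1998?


280 days

From December 4, 1997 to September 10, 1998
Rest of December 1997: 31 - 4 = 27
Full months: January 31, February 1998 28, March 31, April 30, May 31, June 30, July 31, August 31
Days into September 1998: 10
Total = 27 + 31 + 28 + 31 + 30 + 31 + 30 + 31 + 31 + 10 = 280 days


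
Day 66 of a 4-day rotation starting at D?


Shifts: A, B, C, D
Start: D (index 3)
Day 66: (3 + 66 - 1) mod 4
= 68 mod 4
= 0
Index 0 → shift A

Shift A


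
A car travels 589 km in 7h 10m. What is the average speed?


Distance: 589 km
Time: 7h 10m = 430 min = 430/60 = 43/6 hours
Speed = 589 ÷ (43/6) = 589 × 6 / 43 = 3534/43 ≈ 82.2 km/h

82.2 km/h


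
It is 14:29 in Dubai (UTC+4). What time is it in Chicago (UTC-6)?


04:29

Time difference = UTC-6 - UTC+4 = -10 hours
New hour = (14 -10) mod 24
= 4 mod 24 = 4
Minutes unchanged → 04:29


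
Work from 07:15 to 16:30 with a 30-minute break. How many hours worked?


8h 45m (525 minutes)

Total time = (16×60+30) - (7×60+15)
= 990 - 435 = 555 min
Minus break: 555 - 30 = 525 min
= 8h 45m


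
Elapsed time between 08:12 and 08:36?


End time in minutes: 8×60 + 36 = 516
Start time in minutes: 8×60 + 12 = 492
Difference = 516 - 492 = 24 minutes
= 0 hours 24 minutes

0h 24m


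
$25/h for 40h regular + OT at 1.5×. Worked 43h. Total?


$1112.50

Regular: 40h × $25 = $1000.00
Overtime: 43 - 40 = 3h
OT pay: 3h × $25 × 1.5 = $112.50
Total = $1000.00 + $112.50 = $1112.50


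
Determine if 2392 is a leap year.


Yes

Rules: divisible by 4 AND (not by 100 OR by 400)
2392 ÷ 4 = 598 exactly → divisible by 4
2392 ÷ 100 = 23 remainder 92 → not divisible by 100
Divisible by 4 but not by 100 → leap year


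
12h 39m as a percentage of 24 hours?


Total minutes: 12×60 + 39 = 759
Day = 24×60 = 1440 minutes
Fraction = 759/1440 ≈ 0.5271
As a percentage: 759/1440 × 100 ≈ 52.71%

0.5271 (52.71%)


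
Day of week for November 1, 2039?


Zeller's congruence:
q=1, m=11, k=39, j=20
h = (1 + ⌊13×12/5⌋ + 39 + ⌊39/4⌋ + ⌊20/4⌋ - 2×20) mod 7
= (1 + 31 + 39 + 9 + 5 - 40) mod 7
= 45 mod 7 = 3
h=3 → Tuesday

Tuesday


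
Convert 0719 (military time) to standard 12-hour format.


7:19 AM

Hour: 7
7 < 12 → AM


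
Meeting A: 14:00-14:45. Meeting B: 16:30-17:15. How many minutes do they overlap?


Meeting A: 840-885 (in minutes from midnight)
Meeting B: 990-1035
Overlap start = max(840, 990) = 990
Overlap end = min(885, 1035) = 885
Overlap = max(0, 885 - 990) = 0 min

0 minutes


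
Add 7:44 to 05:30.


13:14

Start: 330 minutes from midnight
Add: 464 minutes
Total: 794 minutes
Hours: 794 ÷ 60 = 13 remainder 14


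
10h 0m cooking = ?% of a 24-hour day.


41.7%

Time: 600 minutes
Day: 1440 minutes
Percentage = (600/1440) × 100 ≈ 41.7%


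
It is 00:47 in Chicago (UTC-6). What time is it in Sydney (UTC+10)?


16:47

Time difference = UTC+10 - UTC-6 = +16 hours
New hour = (0 + 16) mod 24
= 16 mod 24 = 16
Minutes unchanged → 16:47


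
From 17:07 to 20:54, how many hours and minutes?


3h 47m

End time in minutes: 20×60 + 54 = 1254
Start time in minutes: 17×60 + 7 = 1027
Difference = 1254 - 1027 = 227 minutes
= 3 hours 47 minutes


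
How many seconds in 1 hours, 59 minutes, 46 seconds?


Hours: 1 × 3600 = 3600
Minutes: 59 × 60 = 3540
Seconds: 46
Total = 3600 + 3540 + 46 = 7186

7186 seconds


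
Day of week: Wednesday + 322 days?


Wednesday

Start: Wednesday (index 2)
(2 + 322) mod 7
= 324 mod 7
= 2
Index 2 → Wednesday


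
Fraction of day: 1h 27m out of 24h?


0.0604 (6.04%)

Total minutes: 1×60 + 27 = 87
Day = 24×60 = 1440 minutes
Fraction = 87/1440 ≈ 0.0604
As a percentage: 87/1440 × 100 ≈ 6.04%


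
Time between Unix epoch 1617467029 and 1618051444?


584415 seconds (162.3 hours / 6.76 days)

Difference = 1618051444 - 1617467029 = 584415 seconds
In hours: 584415 / 3600 ≈ 162.3
In days: 584415 / 86400 ≈ 6.76


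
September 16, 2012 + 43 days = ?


October 29, 2012

Start: September 16, 2012
Add 43 days
September 16 → October 1: 30 - 16 + 1 = 15 days (43 - 15 = 28 left)
October 1 + 28 = October 29, 2012


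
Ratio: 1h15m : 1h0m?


5:4 (1.25)

Duration 1: 75 minutes
Duration 2: 60 minutes
Ratio = 75:60
GCD = 15
Simplified = 5:4
As a decimal: 5/4 = 1.25


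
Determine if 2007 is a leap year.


Rules: divisible by 4 AND (not by 100 OR by 400)
2007 ÷ 4 = 501 remainder 3 → not divisible by 4
Not divisible by 4 → not a leap year

No


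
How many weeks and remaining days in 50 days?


7 weeks 1 days

Weeks: 50 ÷ 7 = 7 remainder 1


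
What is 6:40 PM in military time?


Input: 6:40 PM
PM: 6 + 12 = 18

18:40


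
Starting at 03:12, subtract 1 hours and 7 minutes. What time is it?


02:05

Start: 192 minutes from midnight
Subtract: 67 minutes
Remaining: 192 - 67 = 125
Hours: 2, Minutes: 5


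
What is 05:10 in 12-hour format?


5:10 AM

Hour: 5
5 < 12 → AM


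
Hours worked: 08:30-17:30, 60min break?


Total time = (17×60+30) - (8×60+30)
= 1050 - 510 = 540 min
Minus break: 540 - 60 = 480 min
= 8h 0m

8h 0m (480 minutes)


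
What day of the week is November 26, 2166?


Zeller's congruence:
q=26, m=11, k=66, j=21
h = (26 + ⌊13×12/5⌋ + 66 + ⌊66/4⌋ + ⌊21/4⌋ - 2×21) mod 7
= (26 + 31 + 66 + 16 + 5 - 42) mod 7
= 102 mod 7 = 4
h=4 → Wednesday

Wednesday


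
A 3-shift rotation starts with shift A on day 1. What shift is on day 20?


Shifts: A, B, C
Start: A (index 0)
Day 20: (0 + 20 - 1) mod 3
= 19 mod 3
= 1
Index 1 → shift B

Shift B


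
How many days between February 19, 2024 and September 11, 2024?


205 days

From February 19, 2024 to September 11, 2024
Rest of February 2024: 29 - 19 = 10
Full months: March 31, April 30, May 31, June 30, July 31, August 31
Days into September 2024: 11
Total = 10 + 31 + 30 + 31 + 30 + 31 + 31 + 11 = 205 days


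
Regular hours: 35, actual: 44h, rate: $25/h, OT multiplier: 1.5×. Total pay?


Regular: 35h × $25 = $875.00
Overtime: 44 - 35 = 9h
OT pay: 9h × $25 × 1.5 = $337.50
Total = $875.00 + $337.50 = $1212.50

$1212.50


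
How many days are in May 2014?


31 days

Month: May (month 5)
May has 31 days


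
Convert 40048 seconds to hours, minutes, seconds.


Hours: 40048 ÷ 3600 = 11 remainder 448
Minutes: 448 ÷ 60 = 7 remainder 28
Seconds: 28

11h 7m 28s


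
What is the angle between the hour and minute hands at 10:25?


Hour hand = 10×30 + 25×0.5 = 312.5°
Minute hand = 25×6 = 150°
Difference = |312.5 - 150| = 162.5°

162.5°


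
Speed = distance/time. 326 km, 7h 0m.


46.6 km/h

Distance: 326 km
Time: 7 hours
Speed = 326 / 7 ≈ 46.6 km/h


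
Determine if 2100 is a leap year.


No

Rules: divisible by 4 AND (not by 100 OR by 400)
2100 ÷ 4 = 525 exactly → divisible by 4
2100 ÷ 100 = 21 exactly → divisible by 100
2100 ÷ 400 = 5 remainder 100 → not divisible by 400
Divisible by 100 but not by 400 → not a leap year


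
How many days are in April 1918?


Month: April (month 4)
April has 30 days

30 days


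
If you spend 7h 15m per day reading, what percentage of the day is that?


30.2%

Time: 435 minutes
Day: 1440 minutes
Percentage = (435/1440) × 100 ≈ 30.2%


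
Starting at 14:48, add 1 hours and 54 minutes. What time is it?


Start: 888 minutes from midnight
Add: 114 minutes
Total: 1002 minutes
Hours: 1002 ÷ 60 = 16 remainder 42

16:42


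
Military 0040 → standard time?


12:40 AM

Hour: 0
0 → 12 AM (midnight)


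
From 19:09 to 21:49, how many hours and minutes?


End time in minutes: 21×60 + 49 = 1309
Start time in minutes: 19×60 + 9 = 1149
Difference = 1309 - 1149 = 160 minutes
= 2 hours 40 minutes

2h 40m


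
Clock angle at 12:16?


88.0°

Hour hand (12 ≡ 0 on the dial): 0×30 + 16×0.5 = 8.0°
Minute hand = 16×6 = 96°
Difference = |8.0 - 96| = 88.0°


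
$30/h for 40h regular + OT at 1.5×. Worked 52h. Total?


Regular: 40h × $30 = $1200.00
Overtime: 52 - 40 = 12h
OT pay: 12h × $30 × 1.5 = $540.00
Total = $1200.00 + $540.00 = $1740.00

$1740.00


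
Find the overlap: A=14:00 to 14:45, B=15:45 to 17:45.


Meeting A: 840-885 (in minutes from midnight)
Meeting B: 945-1065
Overlap start = max(840, 945) = 945
Overlap end = min(885, 1065) = 885
Overlap = max(0, 885 - 945) = 0 min

0 minutes


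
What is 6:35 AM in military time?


Input: 6:35 AM
AM hour stays: 6

06:35


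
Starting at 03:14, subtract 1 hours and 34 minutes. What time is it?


Start: 194 minutes from midnight
Subtract: 94 minutes
Remaining: 194 - 94 = 100
Hours: 1, Minutes: 40

01:40


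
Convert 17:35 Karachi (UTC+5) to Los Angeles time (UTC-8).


Time difference = UTC-8 - UTC+5 = -13 hours
New hour = (17 -13) mod 24
= 4 mod 24 = 4
Minutes unchanged → 04:35

04:35


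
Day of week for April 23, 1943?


Friday

Zeller's congruence:
q=23, m=4, k=43, j=19
h = (23 + ⌊13×5/5⌋ + 43 + ⌊43/4⌋ + ⌊19/4⌋ - 2×19) mod 7
= (23 + 13 + 43 + 10 + 4 - 38) mod 7
= 55 mod 7 = 6
h=6 → Friday


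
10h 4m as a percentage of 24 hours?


Total minutes: 10×60 + 4 = 604
Day = 24×60 = 1440 minutes
Fraction = 604/1440 ≈ 0.4194
As a percentage: 604/1440 × 100 ≈ 41.94%

0.4194 (41.94%)


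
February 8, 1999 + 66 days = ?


April 15, 1999

Start: February 8, 1999
Add 66 days
February 8 → March 1: 28 - 8 + 1 = 21 days (66 - 21 = 45 left)
March 1 → April 1: 31 - 1 + 1 = 31 days (45 - 31 = 14 left)
April 1 + 14 = April 15, 1999


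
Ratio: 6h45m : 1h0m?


27:4 (6.75)

Duration 1: 405 minutes
Duration 2: 60 minutes
Ratio = 405:60
GCD = 15
Simplified = 27:4
As a decimal: 27/4 = 6.75


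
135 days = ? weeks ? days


Weeks: 135 ÷ 7 = 19 remainder 2

19 weeks 2 days


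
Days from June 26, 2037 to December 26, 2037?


183 days

From June 26, 2037 to December 26, 2037
Rest of June 2037: 30 - 26 = 4
Full months: July 31, August 31, September 30, October 31, November 30
Days into December 2037: 26
Total = 4 + 31 + 31 + 30 + 31 + 30 + 26 = 183 days


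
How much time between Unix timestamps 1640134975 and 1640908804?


773829 seconds (215.0 hours / 8.96 days)

Difference = 1640908804 - 1640134975 = 773829 seconds
In hours: 773829 / 3600 ≈ 215.0
In days: 773829 / 86400 ≈ 8.96


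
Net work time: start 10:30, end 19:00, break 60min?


7h 30m (450 minutes)

Total time = (19×60+0) - (10×60+30)
= 1140 - 630 = 510 min
Minus break: 510 - 60 = 450 min
= 7h 30m
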